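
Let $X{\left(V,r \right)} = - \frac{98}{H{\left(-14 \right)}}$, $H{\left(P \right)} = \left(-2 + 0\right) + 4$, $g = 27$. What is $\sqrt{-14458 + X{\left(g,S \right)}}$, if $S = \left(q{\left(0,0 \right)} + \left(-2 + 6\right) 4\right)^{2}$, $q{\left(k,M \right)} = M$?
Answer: $i \sqrt{14507} \approx 120.45 i$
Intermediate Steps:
$H{\left(P \right)} = 2$ ($H{\left(P \right)} = -2 + 4 = 2$)
$S = 256$ ($S = \left(0 + \left(-2 + 6\right) 4\right)^{2} = \left(0 + 4 \cdot 4\right)^{2} = \left(0 + 16\right)^{2} = 16^{2} = 256$)
$X{\left(V,r \right)} = -49$ ($X{\left(V,r \right)} = - \frac{98}{2} = \left(-98\right) \frac{1}{2} = -49$)
$\sqrt{-14458 + X{\left(g,S \right)}} = \sqrt{-14458 - 49} = \sqrt{-14507} = i \sqrt{14507}$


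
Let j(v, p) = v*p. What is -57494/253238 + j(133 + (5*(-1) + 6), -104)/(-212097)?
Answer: -4332590075/26855510043 ≈ -0.16133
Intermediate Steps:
j(v, p) = p*v
-57494/253238 + j(133 + (5*(-1) + 6), -104)/(-212097) = -57494/253238 - 104*(133 + (5*(-1) + 6))/(-212097) = -57494*1/253238 - 104*(133 + (-5 + 6))*(-1/212097) = -28747/126619 - 104*(133 + 1)*(-1/212097) = -28747/126619 - 104*134*(-1/212097) = -28747/126619 - 13936*(-1/212097) = -28747/126619 + 13936/212097 = -4332590075/26855510043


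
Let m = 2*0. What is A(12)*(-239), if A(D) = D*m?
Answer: 0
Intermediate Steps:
m = 0
A(D) = 0 (A(D) = D*0 = 0)
A(12)*(-239) = 0*(-239) = 0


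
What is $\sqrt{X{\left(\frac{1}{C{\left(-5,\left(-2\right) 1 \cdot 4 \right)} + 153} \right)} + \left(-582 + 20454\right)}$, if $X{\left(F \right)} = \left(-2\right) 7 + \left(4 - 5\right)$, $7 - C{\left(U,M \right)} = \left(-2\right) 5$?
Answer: $\sqrt{19857} \approx 140.91$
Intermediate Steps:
$C{\left(U,M \right)} = 17$ ($C{\left(U,M \right)} = 7 - \left(-2\right) 5 = 7 - -10 = 7 + 10 = 17$)
$X{\left(F \right)} = -15$ ($X{\left(F \right)} = -14 - 1 = -15$)
$\sqrt{X{\left(\frac{1}{C{\left(-5,\left(-2\right) 1 \cdot 4 \right)} + 153} \right)} + \left(-582 + 20454\right)} = \sqrt{-15 + \left(-582 + 20454\right)} = \sqrt{-15 + 19872} = \sqrt{19857}$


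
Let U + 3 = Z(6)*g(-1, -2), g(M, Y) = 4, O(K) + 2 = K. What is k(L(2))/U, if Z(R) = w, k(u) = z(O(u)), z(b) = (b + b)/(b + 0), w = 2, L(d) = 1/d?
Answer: ⅖ ≈ 0.40000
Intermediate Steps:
O(K) = -2 + K
z(b) = 2 (z(b) = (2*b)/b = 2)
k(u) = 2
Z(R) = 2
U = 5 (U = -3 + 2*4 = -3 + 8 = 5)
k(L(2))/U = 2/5 = 2*(⅕) = ⅖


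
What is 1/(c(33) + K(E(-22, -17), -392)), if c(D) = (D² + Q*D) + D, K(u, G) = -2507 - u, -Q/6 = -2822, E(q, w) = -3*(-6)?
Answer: 1/557353 ≈ 1.7942e-6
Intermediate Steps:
E(q, w) = 18
Q = 16932 (Q = -6*(-2822) = 16932)
c(D) = D² + 16933*D (c(D) = (D² + 16932*D) + D = D² + 16933*D)
1/(c(33) + K(E(-22, -17), -392)) = 1/(33*(16933 + 33) + (-2507 - 1*18)) = 1/(33*16966 + (-2507 - 18)) = 1/(559878 - 2525) = 1/557353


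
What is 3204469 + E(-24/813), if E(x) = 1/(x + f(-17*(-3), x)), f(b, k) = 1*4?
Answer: 3448008915/1076 ≈ 3.2045e+6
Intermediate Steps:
f(b, k) = 4
E(x) = 1/(4 + x) (E(x) = 1/(x + 4) = 1/(4 + x))
3204469 + E(-24/813) = 3204469 + 1/(4 - 24/813) = 3204469 + 1/(4 - 24*1/813) = 3204469 + 1/(4 - 8/271) = 3204469 + 1/(1076/271) = 3204469 + 271/1076 = 3448008915/1076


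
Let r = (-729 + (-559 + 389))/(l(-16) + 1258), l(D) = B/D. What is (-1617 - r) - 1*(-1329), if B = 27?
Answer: -5774704/20101 ≈ -287.28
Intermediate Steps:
l(D) = 27/D
r = -14384/20101 (r = (-729 + (-559 + 389))/(27/(-16) + 1258) = (-729 - 170)/(27*(-1/16) + 1258) = -899/(-27/16 + 1258) = -899/20101/16 = -899*16/20101 = -14384/20101 ≈ -0.71559)
(-1617 - r) - 1*(-1329) = (-1617 - 1*(-14384/20101)) - 1*(-1329) = (-1617 + 14384/20101) + 1329 = -32488933/20101 + 1329 = -5774704/20101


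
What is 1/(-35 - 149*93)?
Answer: -1/13892 ≈ -7.1984e-5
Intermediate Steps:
1/(-35 - 149*93) = 1/(-35 - 13857) = 1/(-13892) = -1/13892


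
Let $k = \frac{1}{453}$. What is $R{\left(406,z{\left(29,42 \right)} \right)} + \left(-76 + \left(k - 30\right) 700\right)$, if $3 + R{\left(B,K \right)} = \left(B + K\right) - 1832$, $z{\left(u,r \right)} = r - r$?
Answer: $- \frac{10194065}{453} \approx -22503.0$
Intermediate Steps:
$z{\left(u,r \right)} = 0$
$k = \frac{1}{453} \approx 0.0022075$
$R{\left(B,K \right)} = -1835 + B + K$ ($R{\left(B,K \right)} = -3 - \left(1832 - B - K\right) = -3 + \left(-1832 + B + K\right) = -1835 + B + K$)
$R{\left(406,z{\left(29,42 \right)} \right)} + \left(-76 + \left(k - 30\right) 700\right) = \left(-1835 + 406 + 0\right) + \left(-76 + \left(\frac{1}{453} - 30\right) 700\right) = -1429 - \frac{9546728}{453} = - \frac{10194065}{453}$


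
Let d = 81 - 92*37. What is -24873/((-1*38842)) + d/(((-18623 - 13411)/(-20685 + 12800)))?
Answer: -13380732503/16371903 ≈ -817.30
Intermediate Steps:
d = -3323 (d = 81 - 3404 = -3323)
-24873/((-1*38842)) + d/(((-18623 - 13411)/(-20685 + 12800))) = -24873/((-1*38842)) - 3323*(-20685 + 12800)/(-18623 - 13411) = -24873/(-38842) - 3323/((-32034/(-7885))) = -24873*(-1/38842) - 3323/((-32034*(-1/7885))) = 24873/38842 - 3323/1686/415 = 24873/38842 - 3323*415/1686 = 24873/38842 - 1379045/1686 = -13380732503/16371903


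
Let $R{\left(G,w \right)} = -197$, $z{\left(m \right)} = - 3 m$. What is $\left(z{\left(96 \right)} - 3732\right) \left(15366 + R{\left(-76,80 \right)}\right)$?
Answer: $-60979380$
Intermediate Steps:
$\left(z{\left(96 \right)} - 3732\right) \left(15366 + R{\left(-76,80 \right)}\right) = \left(\left(-3\right) 96 - 3732\right) \left(15366 - 197\right) = \left(-288 - 3732\right) 15169 = \left(-4020\right) 15169 = -60979380$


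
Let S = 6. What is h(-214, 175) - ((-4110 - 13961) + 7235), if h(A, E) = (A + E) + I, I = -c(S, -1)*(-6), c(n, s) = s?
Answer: 10791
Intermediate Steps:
I = -6 (I = -1*(-1)*(-6) = 1*(-6) = -6)
h(A, E) = -6 + A + E (h(A, E) = (A + E) - 6 = -6 + A + E)
h(-214, 175) - ((-4110 - 13961) + 7235) = (-6 - 214 + 175) - ((-4110 - 13961) + 7235) = -45 - (-18071 + 7235) = -45 - 1*(-10836) = -45 + 10836 = 10791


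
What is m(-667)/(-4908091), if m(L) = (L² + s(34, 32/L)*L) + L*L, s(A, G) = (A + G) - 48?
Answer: -899148/4908091 ≈ -0.18320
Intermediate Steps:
s(A, G) = -48 + A + G
m(L) = 2*L² + L*(-14 + 32/L) (m(L) = (L² + (-48 + 34 + 32/L)*L) + L*L = (L² + (-14 + 32/L)*L) + L² = (L² + L*(-14 + 32/L)) + L² = 2*L² + L*(-14 + 32/L))
m(-667)/(-4908091) = (32 - 14*(-667) + 2*(-667)²)/(-4908091) = (32 + 9338 + 2*444889)*(-1/4908091) = (32 + 9338 + 889778)*(-1/4908091) = 899148*(-1/4908091) = -899148/4908091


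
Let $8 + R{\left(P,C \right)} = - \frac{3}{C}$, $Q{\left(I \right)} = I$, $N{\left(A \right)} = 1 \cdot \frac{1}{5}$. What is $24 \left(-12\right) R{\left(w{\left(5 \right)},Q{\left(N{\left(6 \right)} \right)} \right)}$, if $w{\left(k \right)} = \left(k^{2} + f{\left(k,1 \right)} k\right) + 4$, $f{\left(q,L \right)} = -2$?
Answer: $6624$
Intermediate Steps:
$N{\left(A \right)} = \frac{1}{5}$ ($N{\left(A \right)} = 1 \cdot \frac{1}{5} = \frac{1}{5}$)
$w{\left(k \right)} = 4 + k^{2} - 2 k$ ($w{\left(k \right)} = \left(k^{2} - 2 k\right) + 4 = 4 + k^{2} - 2 k$)
$R{\left(P,C \right)} = -8 - \frac{3}{C}$
$24 \left(-12\right) R{\left(w{\left(5 \right)},Q{\left(N{\left(6 \right)} \right)} \right)} = 24 \left(-12\right) \left(-8 - 3 \frac{1}{\frac{1}{5}}\right) = - 288 \left(-8 - 15\right) = \left(-288\right) \left(-23\right) = 6624$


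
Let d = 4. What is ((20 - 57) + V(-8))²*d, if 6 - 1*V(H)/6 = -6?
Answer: 4900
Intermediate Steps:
V(H) = 72 (V(H) = 36 - 6*(-6) = 36 + 36 = 72)
((20 - 57) + V(-8))²*d = ((20 - 57) + 72)²*4 = (-37 + 72)²*4 = 35²*4 = 1225*4 = 4900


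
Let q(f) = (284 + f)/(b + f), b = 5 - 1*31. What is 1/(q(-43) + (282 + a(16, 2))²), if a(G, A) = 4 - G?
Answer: 69/5029859 ≈ 1.3718e-5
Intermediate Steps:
b = -26 (b = 5 - 31 = -26)
q(f) = (284 + f)/(-26 + f)
1/(q(-43) + (282 + a(16, 2))²) = 1/((284 - 43)/(-26 - 43) + (282 + (4 - 1*16))²) = 1/(241/(-69) + (282 + (4 - 16))²) = 1/(-1/69*241 + (282 - 12)²) = 1/(-241/69 + 270²) = 1/(-241/69 + 72900) = 1/(5029859/69) = 69/5029859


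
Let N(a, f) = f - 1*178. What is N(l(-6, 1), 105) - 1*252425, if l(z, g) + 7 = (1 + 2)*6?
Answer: -252498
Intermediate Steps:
l(z, g) = 11 (l(z, g) = -7 + (1 + 2)*6 = -7 + 3*6 = -7 + 18 = 11)
N(a, f) = -178 + f (N(a, f) = f - 178 = -178 + f)
N(l(-6, 1), 105) - 1*252425 = (-178 + 105) - 1*252425 = -73 - 252425 = -252498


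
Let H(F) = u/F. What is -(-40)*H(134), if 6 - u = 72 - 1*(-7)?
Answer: -1460/67 ≈ -21.791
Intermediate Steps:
u = -73 (u = 6 - (72 - 1*(-7)) = 6 - (72 + 7) = 6 - 1*79 = 6 - 79 = -73)
H(F) = -73/F
-(-40)*H(134) = -(-40)*(-73/134) = -(-40)*(-73*1/134) = -(-40)*(-73)/134 = -1*1460/67 = -1460/67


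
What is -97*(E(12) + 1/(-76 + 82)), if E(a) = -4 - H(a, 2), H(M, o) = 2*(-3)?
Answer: -1261/6 ≈ -210.17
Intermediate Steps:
H(M, o) = -6
E(a) = 2 (E(a) = -4 - 1*(-6) = -4 + 6 = 2)
-97*(E(12) + 1/(-76 + 82)) = -97*(2 + 1/(-76 + 82)) = -97*(2 + 1/6) = -97*13/6 = -1261/6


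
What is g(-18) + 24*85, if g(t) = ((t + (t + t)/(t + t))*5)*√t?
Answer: 2040 - 255*I*√2 ≈ 2040.0 - 360.62*I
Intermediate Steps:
g(t) = √t*(5 + 5*t) (g(t) = ((t + (2*t)/((2*t)))*5)*√t = ((t + (2*t)*(1/(2*t)))*5)*√t = ((t + 1)*5)*√t = ((1 + t)*5)*√t = (5 + 5*t)*√t = √t*(5 + 5*t))
g(-18) + 24*85 = 5*√(-18)*(1 - 18) + 24*85 = 5*(3*I*√2)*(-17) + 2040 = -255*I*√2 + 2040 = 2040 - 255*I*√2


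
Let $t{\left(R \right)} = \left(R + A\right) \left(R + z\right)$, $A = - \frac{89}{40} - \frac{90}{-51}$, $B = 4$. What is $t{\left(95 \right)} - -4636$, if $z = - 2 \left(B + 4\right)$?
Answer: $\frac{8231153}{680} \approx 12105.0$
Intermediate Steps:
$z = -16$ ($z = - 2 \left(4 + 4\right) = \left(-2\right) 8 = -16$)
$A = - \frac{313}{680}$ ($A = \left(-89\right) \frac{1}{40} - - \frac{30}{17} = - \frac{89}{40} + \frac{30}{17} = - \frac{313}{680} \approx -0.46029$)
$t{\left(R \right)} = \left(-16 + R\right) \left(- \frac{313}{680} + R\right)$ ($t{\left(R \right)} = \left(R - \frac{313}{680}\right) \left(R - 16\right) = \left(- \frac{313}{680} + R\right) \left(-16 + R\right) = \left(-16 + R\right) \left(- \frac{313}{680} + R\right)$)
$t{\left(95 \right)} - -4636 = \left(\frac{626}{85} + 95^{2} - \frac{212667}{136}\right) - -4636 = \left(\frac{626}{85} + 9025 - \frac{212667}{136}\right) + 4636 = \frac{5078673}{680} + 4636 = \frac{8231153}{680}$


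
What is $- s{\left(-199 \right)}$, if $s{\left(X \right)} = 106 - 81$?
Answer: $-25$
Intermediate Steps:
$s{\left(X \right)} = 25$
$- s{\left(-199 \right)} = \left(-1\right) 25 = -25$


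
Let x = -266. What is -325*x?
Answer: 86450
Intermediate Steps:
-325*x = -325*(-266) = 86450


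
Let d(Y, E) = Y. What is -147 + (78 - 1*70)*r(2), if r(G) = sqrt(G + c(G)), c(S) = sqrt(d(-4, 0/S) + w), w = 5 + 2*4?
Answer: -147 + 8*sqrt(5) ≈ -129.11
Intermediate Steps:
w = 13 (w = 5 + 8 = 13)
c(S) = 3 (c(S) = sqrt(-4 + 13) = sqrt(9) = 3)
r(G) = sqrt(3 + G) (r(G) = sqrt(G + 3) = sqrt(3 + G))
-147 + (78 - 1*70)*r(2) = -147 + (78 - 1*70)*sqrt(3 + 2) = -147 + (78 - 70)*sqrt(5) = -147 + 8*sqrt(5)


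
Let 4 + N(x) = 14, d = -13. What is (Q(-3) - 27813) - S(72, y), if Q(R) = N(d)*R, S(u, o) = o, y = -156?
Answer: -27687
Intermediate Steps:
N(x) = 10 (N(x) = -4 + 14 = 10)
Q(R) = 10*R
(Q(-3) - 27813) - S(72, y) = (10*(-3) - 27813) - 1*(-156) = (-30 - 27813) + 156 = -27843 + 156 = -27687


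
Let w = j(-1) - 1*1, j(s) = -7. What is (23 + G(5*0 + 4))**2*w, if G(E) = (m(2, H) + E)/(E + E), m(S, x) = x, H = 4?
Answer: -4608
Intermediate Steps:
G(E) = (4 + E)/(2*E) (G(E) = (4 + E)/(E + E) = (4 + E)/((2*E)) = (4 + E)*(1/(2*E)) = (4 + E)/(2*E))
w = -8 (w = -7 - 1*1 = -7 - 1 = -8)
(23 + G(5*0 + 4))**2*w = (23 + (4 + (5*0 + 4))/(2*(5*0 + 4)))**2*(-8) = (23 + (4 + (0 + 4))/(2*(0 + 4)))**2*(-8) = (23 + (1/2)*(4 + 4)/4)**2*(-8) = (23 + (1/2)*(1/4)*8)**2*(-8) = (23 + 1)**2*(-8) = 24**2*(-8) = 576*(-8) = -4608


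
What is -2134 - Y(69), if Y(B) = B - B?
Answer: -2134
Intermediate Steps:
Y(B) = 0
-2134 - Y(69) = -2134 - 1*0 = -2134 + 0 = -2134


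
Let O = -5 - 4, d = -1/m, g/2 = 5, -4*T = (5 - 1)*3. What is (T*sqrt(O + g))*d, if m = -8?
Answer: -3/8 ≈ -0.37500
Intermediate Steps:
T = -3 (T = -(5 - 1)*3/4 = -3 ≈ -3.0000)
g = 10 (g = 2*5 = 10)
d = 1/8 (d = -1/(-8) = -1*(-1/8) = 1/8 ≈ 0.12500)
O = -9
(T*sqrt(O + g))*d = -3*sqrt(-9 + 10)*(1/8) = -3*sqrt(1)*(1/8) = -3*1*(1/8) = -3*1/8 = -3/8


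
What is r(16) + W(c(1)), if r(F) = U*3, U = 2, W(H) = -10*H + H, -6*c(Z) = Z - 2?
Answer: 9/2 ≈ 4.5000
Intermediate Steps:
c(Z) = ⅓ - Z/6 (c(Z) = -(Z - 2)/6 = -(-2 + Z)/6 = ⅓ - Z/6)
W(H) = -9*H
r(F) = 6 (r(F) = 2*3 = 6)
r(16) + W(c(1)) = 6 - 9*(⅓ - ⅙*1) = 6 - 9*(⅓ - ⅙) = 6 - 9*⅙ = 6 - 3/2 = 9/2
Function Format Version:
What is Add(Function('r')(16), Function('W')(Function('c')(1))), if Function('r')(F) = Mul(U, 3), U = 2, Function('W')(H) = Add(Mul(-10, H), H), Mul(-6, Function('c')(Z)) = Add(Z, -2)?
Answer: Rational(9, 2) ≈ 4.5000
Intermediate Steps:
Function('c')(Z) = Add(Rational(1, 3), Mul(Rational(-1, 6), Z)) (Function('c')(Z) = Mul(Rational(-1, 6), Add(Z, -2)) = Mul(Rational(-1, 6), Add(-2, Z)) = Add(Rational(1, 3), Mul(Rational(-1, 6), Z)))
Function('W')(H) = Mul(-9, H)
Function('r')(F) = 6 (Function('r')(F) = Mul(2, 3) = 6)
Add(Function('r')(16), Function('W')(Function('c')(1))) = Add(6, Mul(-9, Add(Rational(1, 3), Mul(Rational(-1, 6), 1)))) = Add(6, Mul(-9, Add(Rational(1, 3), Rational(-1, 6)))) = Add(6, Mul(-9, Rational(1, 6))) = Add(6, Rational(-3, 2)) = Rational(9, 2)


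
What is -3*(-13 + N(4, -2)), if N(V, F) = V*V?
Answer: -9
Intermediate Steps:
N(V, F) = V²
-3*(-13 + N(4, -2)) = -3*(-13 + 4²) = -3*(-13 + 16) = -3*3 = -9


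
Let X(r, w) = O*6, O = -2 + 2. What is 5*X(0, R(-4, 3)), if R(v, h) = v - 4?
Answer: 0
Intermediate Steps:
O = 0
R(v, h) = -4 + v
X(r, w) = 0 (X(r, w) = 0*6 = 0)
5*X(0, R(-4, 3)) = 5*0 = 0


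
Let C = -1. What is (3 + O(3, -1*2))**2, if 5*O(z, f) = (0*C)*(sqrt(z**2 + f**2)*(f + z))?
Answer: 9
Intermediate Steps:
O(z, f) = 0 (O(z, f) = ((0*(-1))*(sqrt(z**2 + f**2)*(f + z)))/5 = (0*(sqrt(f**2 + z**2)*(f + z)))/5 = (1/5)*0 = 0)
(3 + O(3, -1*2))**2 = (3 + 0)**2 = 3**2 = 9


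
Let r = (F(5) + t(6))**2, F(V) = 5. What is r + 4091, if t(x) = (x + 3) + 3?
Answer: 4380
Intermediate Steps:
t(x) = 6 + x (t(x) = (3 + x) + 3 = 6 + x)
r = 289 (r = (5 + (6 + 6))**2 = (5 + 12)**2 = 17**2 = 289)
r + 4091 = 289 + 4091 = 4380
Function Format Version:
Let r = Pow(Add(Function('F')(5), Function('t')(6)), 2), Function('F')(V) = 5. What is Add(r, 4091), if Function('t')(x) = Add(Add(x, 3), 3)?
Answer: 4380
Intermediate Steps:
Function('t')(x) = Add(6, x) (Function('t')(x) = Add(Add(3, x), 3) = Add(6, x))
r = 289 (r = Pow(Add(5, Add(6, 6)), 2) = Pow(Add(5, 12), 2) = Pow(17, 2) = 289)
Add(r, 4091) = Add(289, 4091) = 4380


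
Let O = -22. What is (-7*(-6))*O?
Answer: -924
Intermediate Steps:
(-7*(-6))*O = -7*(-6)*(-22) = 42*(-22) = -924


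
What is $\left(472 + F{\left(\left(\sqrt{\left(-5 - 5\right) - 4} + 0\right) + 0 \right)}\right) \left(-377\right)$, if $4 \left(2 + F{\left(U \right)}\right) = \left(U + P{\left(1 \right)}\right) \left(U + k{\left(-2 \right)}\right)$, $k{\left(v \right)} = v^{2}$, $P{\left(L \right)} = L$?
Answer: $- \frac{352495}{2} - \frac{1885 i \sqrt{14}}{4} \approx -1.7625 \cdot 10^{5} - 1763.3 i$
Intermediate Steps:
$F{\left(U \right)} = -2 + \frac{\left(1 + U\right) \left(4 + U\right)}{4}$ ($F{\left(U \right)} = -2 + \frac{\left(U + 1\right) \left(U + \left(-2\right)^{2}\right)}{4} = -2 + \frac{\left(1 + U\right) \left(U + 4\right)}{4} = -2 + \frac{\left(1 + U\right) \left(4 + U\right)}{4}$)
$\left(472 + F{\left(\left(\sqrt{\left(-5 - 5\right) - 4} + 0\right) + 0 \right)}\right) \left(-377\right) = \left(472 + \left(-1 + \frac{\left(\left(\sqrt{\left(-5 - 5\right) - 4} + 0\right) + 0\right)^{2}}{4} + \frac{5 \left(\left(\sqrt{\left(-5 - 5\right) - 4} + 0\right) + 0\right)}{4}\right)\right) \left(-377\right) = \left(472 + \left(-1 + \frac{\left(\left(\sqrt{-10 - 4} + 0\right) + 0\right)^{2}}{4} + \frac{5 \left(\left(\sqrt{-10 - 4} + 0\right) + 0\right)}{4}\right)\right) \left(-377\right) = \left(472 + \left(-1 + \frac{\left(\left(\sqrt{-14} + 0\right) + 0\right)^{2}}{4} + \frac{5 \left(\left(\sqrt{-14} + 0\right) + 0\right)}{4}\right)\right) \left(-377\right) = \left(472 + \left(-1 + \frac{\left(\left(i \sqrt{14} + 0\right) + 0\right)^{2}}{4} + \frac{5 \left(\left(i \sqrt{14} + 0\right) + 0\right)}{4}\right)\right) \left(-377\right) = \left(472 + \left(-1 + \frac{\left(i \sqrt{14} + 0\right)^{2}}{4} + \frac{5 \left(i \sqrt{14} + 0\right)}{4}\right)\right) \left(-377\right) = \left(472 + \left(-1 + \frac{\left(i \sqrt{14}\right)^{2}}{4} + \frac{5 i \sqrt{14}}{4}\right)\right) \left(-377\right) = \left(472 + \left(-1 + \frac{1}{4} \left(-14\right) + \frac{5 i \sqrt{14}}{4}\right)\right) \left(-377\right) = \left(472 - \left(\frac{9}{2} - \frac{5 i \sqrt{14}}{4}\right)\right) \left(-377\right) = \left(\frac{935}{2} + \frac{5 i \sqrt{14}}{4}\right) \left(-377\right) = - \frac{352495}{2} - \frac{1885 i \sqrt{14}}{4}$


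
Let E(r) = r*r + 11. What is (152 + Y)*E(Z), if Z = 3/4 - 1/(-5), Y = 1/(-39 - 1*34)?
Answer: 10564659/5840 ≈ 1809.0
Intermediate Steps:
Y = -1/73 (Y = 1/(-39 - 34) = 1/(-73) = -1/73 ≈ -0.013699)
Z = 19/20 (Z = 3*(¼) - 1*(-⅕) = ¾ + ⅕ = 19/20 ≈ 0.95000)
E(r) = 11 + r² (E(r) = r² + 11 = 11 + r²)
(152 + Y)*E(Z) = (152 - 1/73)*(11 + (19/20)²) = 11095*(11 + 361/400)/73 = (11095/73)*(4761/400) = 10564659/5840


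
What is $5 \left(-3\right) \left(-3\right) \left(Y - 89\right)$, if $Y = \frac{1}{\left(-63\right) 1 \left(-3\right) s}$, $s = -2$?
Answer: $- \frac{168215}{42} \approx -4005.1$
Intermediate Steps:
$Y = - \frac{1}{378}$ ($Y = \frac{1}{\left(-63\right) 1 \left(-3\right) \left(-2\right)} = - \frac{1}{63 \left(\left(-3\right) \left(-2\right)\right)} = - \frac{1}{63 \cdot 6} = \left(- \frac{1}{63}\right) \frac{1}{6} = - \frac{1}{378} \approx -0.0026455$)
$5 \left(-3\right) \left(-3\right) \left(Y - 89\right) = 5 \left(-3\right) \left(-3\right) \left(- \frac{1}{378} - 89\right) = \left(-15\right) \left(-3\right) \left(- \frac{33643}{378}\right) = 45 \left(- \frac{33643}{378}\right) = - \frac{168215}{42}$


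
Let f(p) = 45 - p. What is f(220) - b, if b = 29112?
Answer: -29287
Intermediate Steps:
f(220) - b = (45 - 1*220) - 1*29112 = (45 - 220) - 29112 = -175 - 29112 = -29287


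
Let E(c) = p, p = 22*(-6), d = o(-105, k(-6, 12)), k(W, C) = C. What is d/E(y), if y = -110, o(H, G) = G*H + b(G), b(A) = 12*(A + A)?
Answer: 81/11 ≈ 7.3636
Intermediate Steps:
b(A) = 24*A (b(A) = 12*(2*A) = 24*A)
o(H, G) = 24*G + G*H (o(H, G) = G*H + 24*G = 24*G + G*H)
d = -972 (d = 12*(24 - 105) = 12*(-81) = -972)
p = -132
E(c) = -132
d/E(y) = -972/(-132) = -972*(-1/132) = 81/11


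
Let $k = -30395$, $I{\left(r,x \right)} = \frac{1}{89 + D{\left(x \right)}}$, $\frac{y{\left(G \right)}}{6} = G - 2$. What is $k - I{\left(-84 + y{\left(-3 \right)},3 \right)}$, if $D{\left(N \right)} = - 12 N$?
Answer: $- \frac{1610936}{53} \approx -30395.0$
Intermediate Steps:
$y{\left(G \right)} = -12 + 6 G$ ($y{\left(G \right)} = 6 \left(G - 2\right) = 6 \left(-2 + G\right) = -12 + 6 G$)
$I{\left(r,x \right)} = \frac{1}{89 - 12 x}$
$k - I{\left(-84 + y{\left(-3 \right)},3 \right)} = -30395 - - \frac{1}{-89 + 12 \cdot 3} = -30395 - - \frac{1}{-89 + 36} = -30395 - - \frac{1}{-53} = -30395 - \left(-1\right) \left(- \frac{1}{53}\right) = -30395 - \frac{1}{53} = - \frac{1610936}{53}$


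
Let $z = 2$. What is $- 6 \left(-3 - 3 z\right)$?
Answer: $54$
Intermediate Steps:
$- 6 \left(-3 - 3 z\right) = - 6 \left(-3 - 6\right) = \left(-6\right) \left(-9\right) = 54$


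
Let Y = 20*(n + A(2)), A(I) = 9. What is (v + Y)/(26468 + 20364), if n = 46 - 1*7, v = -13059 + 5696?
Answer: -6403/46832 ≈ -0.13672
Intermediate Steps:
v = -7363
n = 39 (n = 46 - 7 = 39)
Y = 960 (Y = 20*(39 + 9) = 20*48 = 960)
(v + Y)/(26468 + 20364) = (-7363 + 960)/(26468 + 20364) = -6403/46832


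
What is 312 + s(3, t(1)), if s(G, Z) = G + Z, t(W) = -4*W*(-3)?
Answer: 327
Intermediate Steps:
t(W) = 12*W
312 + s(3, t(1)) = 312 + (3 + 12*1) = 312 + (3 + 12) = 312 + 15 = 327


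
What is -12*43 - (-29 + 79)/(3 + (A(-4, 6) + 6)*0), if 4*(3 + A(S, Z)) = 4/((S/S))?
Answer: -1598/3 ≈ -532.67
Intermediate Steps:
A(S, Z) = -2 (A(S, Z) = -3 + (4/((S/S)))/4 = -3 + (4/1)/4 = -3 + (4*1)/4 = -3 + (¼)*4 = -3 + 1 = -2)
-12*43 - (-29 + 79)/(3 + (A(-4, 6) + 6)*0) = -12*43 - (-29 + 79)/(3 + (-2 + 6)*0) = -516 - 50/(3 + 4*0) = -516 - 50/(3 + 0) = -516 - 50/3 = -1598/3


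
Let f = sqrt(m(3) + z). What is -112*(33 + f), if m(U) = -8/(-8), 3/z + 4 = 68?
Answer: -3696 - 14*sqrt(67) ≈ -3810.6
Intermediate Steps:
z = 3/64 (z = 3/(-4 + 68) = 3/64 ≈ 0.046875)
m(U) = 1 (m(U) = -8*(-1/8) = 1)
f = sqrt(67)/8 (f = sqrt(1 + 3/64) = sqrt(67/64) = sqrt(67)/8 ≈ 1.0232)
-112*(33 + f) = -112*(33 + sqrt(67)/8) = -3696 - 14*sqrt(67)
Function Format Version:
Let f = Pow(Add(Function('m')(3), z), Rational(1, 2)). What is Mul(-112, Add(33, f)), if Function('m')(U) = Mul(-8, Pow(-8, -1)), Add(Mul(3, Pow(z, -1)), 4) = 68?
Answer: Add(-3696, Mul(-14, Pow(67, Rational(1, 2)))) ≈ -3810.6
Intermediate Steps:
z = Rational(3, 64) (z = Mul(3, Pow(Add(-4, 68), -1)) = Mul(3, Pow(64, -1)) = Mul(3, Rational(1, 64)) = Rational(3, 64) ≈ 0.046875)
Function('m')(U) = 1 (Function('m')(U) = Mul(-8, Rational(-1, 8)) = 1)
f = Mul(Rational(1, 8), Pow(67, Rational(1, 2))) (f = Pow(Add(1, Rational(3, 64)), Rational(1, 2)) = Pow(Rational(67, 64), Rational(1, 2)) = Mul(Rational(1, 8), Pow(67, Rational(1, 2))) ≈ 1.0232)
Mul(-112, Add(33, f)) = Mul(-112, Add(33, Mul(Rational(1, 8), Pow(67, Rational(1, 2))))) = Add(-3696, Mul(-14, Pow(67, Rational(1, 2))))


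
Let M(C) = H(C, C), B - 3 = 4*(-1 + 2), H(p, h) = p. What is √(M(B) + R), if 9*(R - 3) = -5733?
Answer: I*√627 ≈ 25.04*I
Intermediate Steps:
B = 7 (B = 3 + 4*(-1 + 2) = 3 + 4*1 = 3 + 4 = 7)
M(C) = C
R = -634 (R = 3 + (⅑)*(-5733) = 3 - 637 = -634)
√(M(B) + R) = √(7 - 634) = √(-627) = I*√627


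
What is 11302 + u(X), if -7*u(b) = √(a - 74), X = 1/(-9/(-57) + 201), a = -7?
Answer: 11302 - 9*I/7 ≈ 11302.0 - 1.2857*I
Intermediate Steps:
X = 19/3822 (X = 1/(-9*(-1/57) + 201) = 1/(3/19 + 201) = 1/(3822/19) = 19/3822 ≈ 0.0049712)
u(b) = -9*I/7 (u(b) = -√(-7 - 74)/7 = -9*I/7)
11302 + u(X) = 11302 - 9*I/7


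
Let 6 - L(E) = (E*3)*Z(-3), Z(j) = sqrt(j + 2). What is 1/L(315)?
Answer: 2/297687 + 105*I/99229 ≈ 6.7185e-6 + 0.0010582*I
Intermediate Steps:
Z(j) = sqrt(2 + j)
L(E) = 6 - 3*I*E (L(E) = 6 - E*3*sqrt(2 - 3) = 6 - 3*E*sqrt(-1) = 6 - 3*E*I = 6 - 3*I*E)
1/L(315) = 1/(6 - 3*I*315) = 1/(6 - 945*I) = (6 + 945*I)/893061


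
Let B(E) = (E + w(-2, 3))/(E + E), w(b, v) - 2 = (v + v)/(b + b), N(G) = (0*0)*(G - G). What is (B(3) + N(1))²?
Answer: 49/144 ≈ 0.34028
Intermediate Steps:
N(G) = 0 (N(G) = 0*0 = 0)
w(b, v) = 2 + v/b (w(b, v) = 2 + (v + v)/(b + b) = 2 + (2*v)/((2*b)) = 2 + (2*v)*(1/(2*b)) = 2 + v/b)
B(E) = (½ + E)/(2*E) (B(E) = (E + (2 + 3/(-2)))/(E + E) = (E + (2 + 3*(-½)))/((2*E)) = (E + (2 - 3/2))*(1/(2*E)) = (E + ½)*(1/(2*E)) = (½ + E)*(1/(2*E)) = (½ + E)/(2*E))
(B(3) + N(1))² = ((¼)*(1 + 2*3)/3 + 0)² = ((¼)*(⅓)*(1 + 6) + 0)² = ((¼)*(⅓)*7 + 0)² = (7/12 + 0)² = (7/12)² = 49/144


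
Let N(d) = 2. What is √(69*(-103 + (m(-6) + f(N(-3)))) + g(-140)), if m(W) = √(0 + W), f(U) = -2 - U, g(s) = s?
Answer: √(-7523 + 69*I*√6) ≈ 0.9743 + 86.741*I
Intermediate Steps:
m(W) = √W
√(69*(-103 + (m(-6) + f(N(-3)))) + g(-140)) = √(69*(-103 + (√(-6) + (-2 - 1*2))) - 140) = √(69*(-103 + (I*√6 + (-2 - 2))) - 140) = √(69*(-103 + (I*√6 - 4)) - 140) = √(69*(-103 + (-4 + I*√6)) - 140) = √(69*(-107 + I*√6) - 140) = √((-7383 + 69*I*√6) - 140) = √(-7523 + 69*I*√6)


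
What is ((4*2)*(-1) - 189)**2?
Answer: 38809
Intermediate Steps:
((4*2)*(-1) - 189)**2 = (8*(-1) - 189)**2 = (-8 - 189)**2 = (-197)**2 = 38809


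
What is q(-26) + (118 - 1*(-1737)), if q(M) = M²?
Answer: 2531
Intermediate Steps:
q(-26) + (118 - 1*(-1737)) = (-26)² + (118 - 1*(-1737)) = 676 + (118 + 1737) = 676 + 1855 = 2531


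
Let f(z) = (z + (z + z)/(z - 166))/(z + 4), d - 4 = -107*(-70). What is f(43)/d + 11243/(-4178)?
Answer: -121764164917/45250679223 ≈ -2.6909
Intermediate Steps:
d = 7494 (d = 4 - 107*(-70) = 4 + 7490 = 7494)
f(z) = (z + 2*z/(-166 + z))/(4 + z) (f(z) = (z + (2*z)/(-166 + z))/(4 + z) = (z + 2*z/(-166 + z))/(4 + z))
f(43)/d + 11243/(-4178) = (43*(-164 + 43)/(-664 + 43**2 - 162*43))/7494 + 11243/(-4178) = (43*(-121)/(-664 + 1849 - 6966))*(1/7494) + 11243*(-1/4178) = (43*(-121)/(-5781))*(1/7494) - 11243/4178 = (43*(-1/5781)*(-121))*(1/7494) - 11243/4178 = (5203/5781)*(1/7494) - 11243/4178 = 5203/43322814 - 11243/4178 = -121764164917/45250679223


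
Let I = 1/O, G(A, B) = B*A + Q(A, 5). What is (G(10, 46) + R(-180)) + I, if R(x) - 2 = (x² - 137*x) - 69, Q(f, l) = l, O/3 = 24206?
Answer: 4172485045/72618 ≈ 57458.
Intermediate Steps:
O = 72618 (O = 3*24206 = 72618)
R(x) = -67 + x² - 137*x (R(x) = 2 + ((x² - 137*x) - 69) = 2 + (-69 + x² - 137*x) = -67 + x² - 137*x)
G(A, B) = 5 + A*B (G(A, B) = B*A + 5 = A*B + 5 = 5 + A*B)
I = 1/72618 ≈ 1.3771e-5
(G(10, 46) + R(-180)) + I = ((5 + 10*46) + (-67 + (-180)² - 137*(-180))) + 1/72618 = ((5 + 460) + (-67 + 32400 + 24660)) + 1/72618 = (465 + 56993) + 1/72618 = 57458 + 1/72618 = 4172485045/72618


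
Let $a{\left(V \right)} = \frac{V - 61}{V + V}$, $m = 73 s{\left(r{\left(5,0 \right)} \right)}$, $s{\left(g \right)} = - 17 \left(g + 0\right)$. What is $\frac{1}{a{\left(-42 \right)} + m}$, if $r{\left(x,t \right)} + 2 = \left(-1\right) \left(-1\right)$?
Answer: $\frac{84}{104347} \approx 0.00080501$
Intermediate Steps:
$r{\left(x,t \right)} = -1$ ($r{\left(x,t \right)} = -2 - -1 = -2 + 1 = -1$)
$s{\left(g \right)} = - 17 g$
$m = 1241$ ($m = 73 \left(\left(-17\right) \left(-1\right)\right) = 73 \cdot 17 = 1241$)
$a{\left(V \right)} = \frac{-61 + V}{2 V}$
$\frac{1}{a{\left(-42 \right)} + m} = \frac{1}{\frac{-61 - 42}{2 \left(-42\right)} + 1241} = \frac{1}{\frac{1}{2} \left(- \frac{1}{42}\right) \left(-103\right) + 1241} = \frac{1}{\frac{103}{84} + 1241} = \frac{1}{\frac{104347}{84}} = \frac{84}{104347}$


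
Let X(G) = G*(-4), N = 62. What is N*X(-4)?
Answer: 992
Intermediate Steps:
X(G) = -4*G
N*X(-4) = 62*(-4*(-4)) = 62*16 = 992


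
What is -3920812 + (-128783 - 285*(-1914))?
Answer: -3504105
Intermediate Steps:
-3920812 + (-128783 - 285*(-1914)) = -3920812 + (-128783 - 1*(-545490)) = -3920812 + (-128783 + 545490) = -3920812 + 416707 = -3504105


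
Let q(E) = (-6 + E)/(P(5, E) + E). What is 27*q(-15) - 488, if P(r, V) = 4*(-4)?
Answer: -14561/31 ≈ -469.71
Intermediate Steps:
P(r, V) = -16
q(E) = (-6 + E)/(-16 + E)
27*q(-15) - 488 = 27*((-6 - 15)/(-16 - 15)) - 488 = 27*(-21/(-31)) - 488 = 27*(-1/31*(-21)) - 488 = 27*(21/31) - 488 = 567/31 - 488 = -14561/31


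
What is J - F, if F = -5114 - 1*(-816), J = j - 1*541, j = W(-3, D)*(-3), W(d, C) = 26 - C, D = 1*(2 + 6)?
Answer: 3703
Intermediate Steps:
D = 8 (D = 1*8 = 8)
j = -54 (j = (26 - 1*8)*(-3) = (26 - 8)*(-3) = 18*(-3) = -54)
J = -595 (J = -54 - 1*541 = -54 - 541 = -595)
F = -4298 (F = -5114 + 816 = -4298)
J - F = -595 - 1*(-4298) = -595 + 4298 = 3703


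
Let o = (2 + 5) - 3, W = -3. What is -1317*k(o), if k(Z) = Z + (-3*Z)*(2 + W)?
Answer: -21072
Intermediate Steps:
o = 4 (o = 7 - 3 = 4)
k(Z) = 4*Z (k(Z) = Z + (-3*Z)*(2 - 3) = Z - 3*Z*(-1) = Z + 3*Z = 4*Z)
-1317*k(o) = -5268*4 = -1317*16 = -21072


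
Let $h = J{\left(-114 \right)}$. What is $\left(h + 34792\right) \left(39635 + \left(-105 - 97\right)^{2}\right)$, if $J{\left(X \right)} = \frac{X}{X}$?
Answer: $2798714127$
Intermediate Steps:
$J{\left(X \right)} = 1$
$h = 1$
$\left(h + 34792\right) \left(39635 + \left(-105 - 97\right)^{2}\right) = \left(1 + 34792\right) \left(39635 + \left(-105 - 97\right)^{2}\right) = 34793 \left(39635 + \left(-202\right)^{2}\right) = 34793 \left(39635 + 40804\right) = 34793 \cdot 80439 = 2798714127$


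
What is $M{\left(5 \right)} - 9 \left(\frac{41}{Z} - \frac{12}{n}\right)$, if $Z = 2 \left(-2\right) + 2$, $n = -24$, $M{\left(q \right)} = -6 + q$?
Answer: $179$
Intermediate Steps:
$Z = -2$ ($Z = -4 + 2 = -2$)
$M{\left(5 \right)} - 9 \left(\frac{41}{Z} - \frac{12}{n}\right) = \left(-6 + 5\right) - 9 \left(\frac{41}{-2} - \frac{12}{-24}\right) = -1 - 9 \left(41 \left(- \frac{1}{2}\right) - - \frac{1}{2}\right) = -1 - 9 \left(- \frac{41}{2} + \frac{1}{2}\right) = -1 - -180 = -1 + 180 = 179$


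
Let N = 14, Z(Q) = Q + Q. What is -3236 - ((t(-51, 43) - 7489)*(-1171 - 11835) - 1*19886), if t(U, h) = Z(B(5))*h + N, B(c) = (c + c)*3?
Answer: -63647720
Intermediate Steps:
B(c) = 6*c (B(c) = (2*c)*3 = 6*c)
Z(Q) = 2*Q
t(U, h) = 14 + 60*h (t(U, h) = (2*(6*5))*h + 14 = (2*30)*h + 14 = 60*h + 14 = 14 + 60*h)
-3236 - ((t(-51, 43) - 7489)*(-1171 - 11835) - 1*19886) = -3236 - (((14 + 60*43) - 7489)*(-1171 - 11835) - 1*19886) = -3236 - (((14 + 2580) - 7489)*(-13006) - 19886) = -3236 - ((2594 - 7489)*(-13006) - 19886) = -3236 - (-4895*(-13006) - 19886) = -3236 - (63664370 - 19886) = -3236 - 1*63644484 = -3236 - 63644484 = -63647720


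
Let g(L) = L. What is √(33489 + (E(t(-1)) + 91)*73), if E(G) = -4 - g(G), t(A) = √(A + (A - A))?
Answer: √(39840 - 73*I) ≈ 199.6 - 0.183*I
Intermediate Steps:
t(A) = √A (t(A) = √(A + 0) = √A)
E(G) = -4 - G
√(33489 + (E(t(-1)) + 91)*73) = √(33489 + ((-4 - √(-1)) + 91)*73) = √(33489 + ((-4 - I) + 91)*73) = √(33489 + (87 - I)*73) = √(33489 + (6351 - 73*I)) = √(39840 - 73*I)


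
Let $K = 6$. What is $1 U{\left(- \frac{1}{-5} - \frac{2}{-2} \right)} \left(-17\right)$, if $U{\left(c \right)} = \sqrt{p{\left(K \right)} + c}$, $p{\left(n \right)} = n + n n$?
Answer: $- \frac{102 \sqrt{30}}{5} \approx -111.74$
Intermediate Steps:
$p{\left(n \right)} = n + n^{2}$
$U{\left(c \right)} = \sqrt{42 + c}$ ($U{\left(c \right)} = \sqrt{6 \left(1 + 6\right) + c} = \sqrt{6 \cdot 7 + c} = \sqrt{42 + c}$)
$1 U{\left(- \frac{1}{-5} - \frac{2}{-2} \right)} \left(-17\right) = 1 \sqrt{42 - \left(- \frac{1}{5} - 1\right)} \left(-17\right) = 1 \sqrt{42 - - \frac{6}{5}} \left(-17\right) = 1 \sqrt{42 + \left(\frac{1}{5} + 1\right)} \left(-17\right) = 1 \sqrt{42 + \frac{6}{5}} \left(-17\right) = 1 \sqrt{\frac{216}{5}} \left(-17\right) = 1 \frac{6 \sqrt{30}}{5} \left(-17\right) = \frac{6 \sqrt{30}}{5} \left(-17\right) = - \frac{102 \sqrt{30}}{5}$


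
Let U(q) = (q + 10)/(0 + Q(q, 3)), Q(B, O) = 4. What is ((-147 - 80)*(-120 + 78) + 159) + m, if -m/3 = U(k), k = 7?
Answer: 38721/4 ≈ 9680.3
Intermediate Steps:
U(q) = 5/2 + q/4 (U(q) = (q + 10)/(0 + 4) = (10 + q)/4 = (10 + q)*(1/4) = 5/2 + q/4)
m = -51/4 (m = -3*(5/2 + (1/4)*7) = -3*(5/2 + 7/4) = -3*17/4 = -51/4 ≈ -12.750)
((-147 - 80)*(-120 + 78) + 159) + m = ((-147 - 80)*(-120 + 78) + 159) - 51/4 = (-227*(-42) + 159) - 51/4 = (9534 + 159) - 51/4 = 9693 - 51/4 = 38721/4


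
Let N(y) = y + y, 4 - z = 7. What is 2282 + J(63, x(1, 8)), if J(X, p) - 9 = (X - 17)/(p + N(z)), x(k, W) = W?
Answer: 2314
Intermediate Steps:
z = -3 (z = 4 - 1*7 = 4 - 7 = -3)
N(y) = 2*y
J(X, p) = 9 + (-17 + X)/(-6 + p) (J(X, p) = 9 + (X - 17)/(p + 2*(-3)) = 9 + (-17 + X)/(p - 6) = 9 + (-17 + X)/(-6 + p))
2282 + J(63, x(1, 8)) = 2282 + (-71 + 63 + 9*8)/(-6 + 8) = 2282 + (-71 + 63 + 72)/2 = 2282 + (1/2)*64 = 2282 + 32 = 2314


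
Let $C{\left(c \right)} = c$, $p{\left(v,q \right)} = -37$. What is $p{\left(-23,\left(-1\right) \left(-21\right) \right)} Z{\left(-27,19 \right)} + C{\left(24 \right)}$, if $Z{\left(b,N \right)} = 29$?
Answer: $-1049$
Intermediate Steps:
$p{\left(-23,\left(-1\right) \left(-21\right) \right)} Z{\left(-27,19 \right)} + C{\left(24 \right)} = \left(-37\right) 29 + 24 = -1073 + 24 = -1049$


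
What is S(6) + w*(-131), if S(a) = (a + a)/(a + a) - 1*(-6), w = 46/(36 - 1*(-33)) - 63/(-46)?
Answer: -35845/138 ≈ -259.75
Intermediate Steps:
w = 281/138 (w = 46/(36 + 33) - 63*(-1/46) = 46/69 + 63/46 = 46*(1/69) + 63/46 = ⅔ + 63/46 = 281/138 ≈ 2.0362)
S(a) = 7 (S(a) = (2*a)/((2*a)) + 6 = (2*a)*(1/(2*a)) + 6 = 1 + 6 = 7)
S(6) + w*(-131) = 7 + (281/138)*(-131) = 7 - 36811/138 = -35845/138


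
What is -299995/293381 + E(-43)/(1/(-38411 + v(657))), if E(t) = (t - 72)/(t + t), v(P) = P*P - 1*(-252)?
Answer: 6637930257390/12615383 ≈ 5.2618e+5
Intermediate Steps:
v(P) = 252 + P**2 (v(P) = P**2 + 252 = 252 + P**2)
E(t) = (-72 + t)/(2*t) (E(t) = (-72 + t)/((2*t)) = (-72 + t)*(1/(2*t)) = (-72 + t)/(2*t))
-299995/293381 + E(-43)/(1/(-38411 + v(657))) = -299995/293381 + ((1/2)*(-72 - 43)/(-43))/(1/(-38411 + (252 + 657**2))) = -299995*1/293381 + ((1/2)*(-1/43)*(-115))/(1/(-38411 + (252 + 431649))) = -299995/293381 + 115/(86*(1/(-38411 + 431901))) = -299995/293381 + 115/(86*(1/393490)) = -299995/293381 + (115/86)*393490 = -299995/293381 + 22625675/43 = 6637930257390/12615383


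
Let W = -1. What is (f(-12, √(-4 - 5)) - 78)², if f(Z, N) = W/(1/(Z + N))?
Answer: 4347 + 396*I ≈ 4347.0 + 396.0*I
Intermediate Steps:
f(Z, N) = -N - Z (f(Z, N) = -1/(1/(Z + N)) = -1/(1/(N + Z)) = -(N + Z) = -N - Z)
(f(-12, √(-4 - 5)) - 78)² = ((-√(-4 - 5) - 1*(-12)) - 78)² = ((-√(-9) + 12) - 78)² = ((-3*I + 12) - 78)² = ((12 - 3*I) - 78)² = (-66 - 3*I)²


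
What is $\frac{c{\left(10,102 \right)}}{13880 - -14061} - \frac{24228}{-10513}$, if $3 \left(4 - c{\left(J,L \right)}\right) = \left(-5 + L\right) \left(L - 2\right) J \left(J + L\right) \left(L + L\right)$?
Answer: $- \frac{7765822779400}{293743733} \approx -26437.0$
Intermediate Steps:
$c{\left(J,L \right)} = 4 - \frac{2 J L \left(-5 + L\right) \left(-2 + L\right) \left(J + L\right)}{3}$ ($c{\left(J,L \right)} = 4 - \frac{\left(-5 + L\right) \left(L - 2\right) J \left(J + L\right) \left(L + L\right)}{3} = 4 - \frac{\left(-5 + L\right) \left(-2 + L\right) J \left(J + L\right) 2 L}{3} = 4 - \frac{J \left(-5 + L\right) \left(-2 + L\right) 2 L \left(J + L\right)}{3} = 4 - \frac{2 J L \left(-5 + L\right) \left(-2 + L\right) \left(J + L\right)}{3}$)
$\frac{c{\left(10,102 \right)}}{13880 - -14061} - \frac{24228}{-10513} = \frac{4 - \frac{200 \cdot 102^{2}}{3} - 680 \cdot 10^{2} - \frac{20 \cdot 102^{4}}{3} - \frac{2 \cdot 10^{2} \cdot 102^{3}}{3} + \frac{14}{3} \cdot 10 \cdot 102^{3} + \frac{14 \cdot 10^{2} \cdot 102^{2}}{3}}{13880 - -14061} - \frac{24228}{-10513} = \frac{4 - \frac{200}{3} \cdot 10404 - 680 \cdot 100 - \frac{20}{3} \cdot 108243216 - \frac{200}{3} \cdot 1061208 + \frac{14}{3} \cdot 10 \cdot 1061208 + \frac{14}{3} \cdot 100 \cdot 10404}{13880 + 14061} - - \frac{24228}{10513} = \frac{4 - 693600 - 68000 - 721621440 - 70747200 + 49523040 + 4855200}{27941} + \frac{24228}{10513} = \left(-738751996\right) \frac{1}{27941} + \frac{24228}{10513} = - \frac{738751996}{27941} + \frac{24228}{10513} = - \frac{7765822779400}{293743733}$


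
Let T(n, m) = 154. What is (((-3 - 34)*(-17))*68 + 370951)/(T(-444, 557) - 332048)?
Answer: -413723/331894 ≈ -1.2466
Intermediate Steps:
(((-3 - 34)*(-17))*68 + 370951)/(T(-444, 557) - 332048) = (((-3 - 34)*(-17))*68 + 370951)/(154 - 332048) = (-37*(-17)*68 + 370951)/(-331894) = (629*68 + 370951)*(-1/331894) = (42772 + 370951)*(-1/331894) = 413723*(-1/331894) = -413723/331894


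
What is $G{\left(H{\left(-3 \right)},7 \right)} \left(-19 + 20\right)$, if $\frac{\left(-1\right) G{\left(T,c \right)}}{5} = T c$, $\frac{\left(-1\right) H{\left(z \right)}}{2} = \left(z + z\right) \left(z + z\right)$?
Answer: $2520$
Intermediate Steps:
$H{\left(z \right)} = - 8 z^{2}$ ($H{\left(z \right)} = - 2 \left(z + z\right) \left(z + z\right) = - 2 \cdot 2 z 2 z = - 2 \cdot 4 z^{2} = - 8 z^{2}$)
$G{\left(T,c \right)} = - 5 T c$
$G{\left(H{\left(-3 \right)},7 \right)} \left(-19 + 20\right) = \left(-5\right) \left(- 8 \left(-3\right)^{2}\right) 7 \left(-19 + 20\right) = \left(-5\right) \left(\left(-8\right) 9\right) 7 \cdot 1 = \left(-5\right) \left(-72\right) 7 \cdot 1 = 2520 \cdot 1 = 2520$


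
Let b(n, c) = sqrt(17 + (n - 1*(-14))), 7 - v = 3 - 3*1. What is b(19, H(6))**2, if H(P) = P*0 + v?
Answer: 50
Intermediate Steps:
v = 7 (v = 7 - (3 - 3*1) = 7 - (3 - 3) = 7 - 1*0 = 7 + 0 = 7)
H(P) = 7 (H(P) = P*0 + 7 = 0 + 7 = 7)
b(n, c) = sqrt(31 + n) (b(n, c) = sqrt(17 + (n + 14)) = sqrt(17 + (14 + n)) = sqrt(31 + n))
b(19, H(6))**2 = (sqrt(31 + 19))**2 = (sqrt(50))**2 = (5*sqrt(2))**2 = 50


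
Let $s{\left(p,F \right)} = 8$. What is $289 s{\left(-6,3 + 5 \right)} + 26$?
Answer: $2338$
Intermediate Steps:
$289 s{\left(-6,3 + 5 \right)} + 26 = 289 \cdot 8 + 26 = 2312 + 26 = 2338$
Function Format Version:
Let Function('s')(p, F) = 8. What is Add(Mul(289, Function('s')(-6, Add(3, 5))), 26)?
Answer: 2338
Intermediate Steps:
Add(Mul(289, Function('s')(-6, Add(3, 5))), 26) = Add(Mul(289, 8), 26) = Add(2312, 26) = 2338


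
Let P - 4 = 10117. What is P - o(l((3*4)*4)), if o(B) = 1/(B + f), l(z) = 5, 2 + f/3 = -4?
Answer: 131574/13 ≈ 10121.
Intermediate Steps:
f = -18 (f = -6 + 3*(-4) = -6 - 12 = -18)
P = 10121 (P = 4 + 10117 = 10121)
o(B) = 1/(-18 + B) (o(B) = 1/(B - 18) = 1/(-18 + B))
P - o(l((3*4)*4)) = 10121 - 1/(-18 + 5) = 10121 - 1/(-13) = 10121 - 1*(-1/13) = 10121 + 1/13 = 131574/13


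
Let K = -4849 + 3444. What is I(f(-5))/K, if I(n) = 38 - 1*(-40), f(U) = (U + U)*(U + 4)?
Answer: -78/1405 ≈ -0.055516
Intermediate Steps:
f(U) = 2*U*(4 + U) (f(U) = (2*U)*(4 + U) = 2*U*(4 + U))
K = -1405
I(n) = 78 (I(n) = 38 + 40 = 78)
I(f(-5))/K = 78/(-1405) = 78*(-1/1405) = -78/1405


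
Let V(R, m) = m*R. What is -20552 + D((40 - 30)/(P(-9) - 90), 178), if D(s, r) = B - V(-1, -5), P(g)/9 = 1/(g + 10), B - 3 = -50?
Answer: -20604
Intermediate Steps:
V(R, m) = R*m
B = -47 (B = 3 - 50 = -47)
P(g) = 9/(10 + g) (P(g) = 9/(g + 10) = 9/(10 + g))
D(s, r) = -52 (D(s, r) = -47 - (-1)*(-5) = -47 - 1*5 = -47 - 5 = -52)
-20552 + D((40 - 30)/(P(-9) - 90), 178) = -20552 - 52 = -20604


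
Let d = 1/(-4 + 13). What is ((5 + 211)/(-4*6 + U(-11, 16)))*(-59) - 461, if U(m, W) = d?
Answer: 15581/215 ≈ 72.470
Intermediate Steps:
d = ⅑ (d = 1/9 = ⅑ ≈ 0.11111)
U(m, W) = ⅑
((5 + 211)/(-4*6 + U(-11, 16)))*(-59) - 461 = ((5 + 211)/(-4*6 + ⅑))*(-59) - 461 = (216/(-24 + ⅑))*(-59) - 461 = (216/(-215/9))*(-59) - 461 = (216*(-9/215))*(-59) - 461 = -1944/215*(-59) - 461 = 114696/215 - 461 = 15581/215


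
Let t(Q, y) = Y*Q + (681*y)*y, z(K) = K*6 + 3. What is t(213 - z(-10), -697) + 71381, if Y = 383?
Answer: 331010720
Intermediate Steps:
z(K) = 3 + 6*K (z(K) = 6*K + 3 = 3 + 6*K)
t(Q, y) = 383*Q + 681*y**2 (t(Q, y) = 383*Q + (681*y)*y = 383*Q + 681*y**2)
t(213 - z(-10), -697) + 71381 = (383*(213 - (3 + 6*(-10))) + 681*(-697)**2) + 71381 = (383*(213 - (3 - 60)) + 681*485809) + 71381 = (383*(213 - 1*(-57)) + 330835929) + 71381 = (383*(213 + 57) + 330835929) + 71381 = (383*270 + 330835929) + 71381 = (103410 + 330835929) + 71381 = 330939339 + 71381 = 331010720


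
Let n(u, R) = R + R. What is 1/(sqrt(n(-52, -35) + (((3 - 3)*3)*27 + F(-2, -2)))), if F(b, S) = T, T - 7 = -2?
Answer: -I*sqrt(65)/65 ≈ -0.12403*I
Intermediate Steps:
T = 5 (T = 7 - 2 = 5)
n(u, R) = 2*R
F(b, S) = 5
1/(sqrt(n(-52, -35) + (((3 - 3)*3)*27 + F(-2, -2)))) = 1/(sqrt(2*(-35) + (((3 - 3)*3)*27 + 5))) = 1/(sqrt(-70 + ((0*3)*27 + 5))) = 1/(sqrt(-70 + (0*27 + 5))) = 1/(sqrt(-70 + (0 + 5))) = 1/(sqrt(-70 + 5)) = 1/(sqrt(-65)) = 1/(I*sqrt(65)) = -I*sqrt(65)/65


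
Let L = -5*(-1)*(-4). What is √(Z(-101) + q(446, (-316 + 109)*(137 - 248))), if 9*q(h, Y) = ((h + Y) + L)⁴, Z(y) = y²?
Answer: √33330637557651010 ≈ 1.8257e+8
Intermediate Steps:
L = -20 (L = 5*(-4) = -20)
q(h, Y) = (-20 + Y + h)⁴/9 (q(h, Y) = ((h + Y) - 20)⁴/9 = ((Y + h) - 20)⁴/9 = (-20 + Y + h)⁴/9)
√(Z(-101) + q(446, (-316 + 109)*(137 - 248))) = √((-101)² + (-20 + (-316 + 109)*(137 - 248) + 446)⁴/9) = √(10201 + (-20 - 207*(-111) + 446)⁴/9) = √(10201 + (-20 + 22977 + 446)⁴/9) = √(10201 + (⅑)*23403⁴) = √(10201 + (⅑)*299975738018767281) = √(10201 + 33330637557640809) = √33330637557651010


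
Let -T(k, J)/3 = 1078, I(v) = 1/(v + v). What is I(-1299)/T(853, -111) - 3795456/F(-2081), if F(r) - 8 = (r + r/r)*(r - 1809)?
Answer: -3986144391223/8497722426732 ≈ -0.46908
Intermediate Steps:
I(v) = 1/(2*v)
F(r) = 8 + (1 + r)*(-1809 + r) (F(r) = 8 + (r + r/r)*(r - 1809) = 8 + (r + 1)*(-1809 + r) = 8 + (1 + r)*(-1809 + r))
T(k, J) = -3234 (T(k, J) = -3*1078 = -3234)
I(-1299)/T(853, -111) - 3795456/F(-2081) = ((½)/(-1299))/(-3234) - 3795456/(-1801 + (-2081)² - 1808*(-2081)) = ((½)*(-1/1299))*(-1/3234) - 3795456/(-1801 + 4330561 + 3762448) = -1/2598*(-1/3234) - 3795456/8091208 = 1/8401932 - 3795456*1/8091208 = 1/8401932 - 474432/1011401 = -3986144391223/8497722426732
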